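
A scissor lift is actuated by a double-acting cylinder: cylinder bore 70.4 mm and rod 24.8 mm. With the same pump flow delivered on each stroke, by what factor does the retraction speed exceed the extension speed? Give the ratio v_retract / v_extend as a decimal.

Cap-side area A_cap = π/4 × (70.4 mm)² = 3893 mm^2
Rod-side annular area A_ann = π/4 × (70.4² − 24.8²) = 3410 mm^2
For equal Q, v ∝ 1/A, so v_ret/v_ext = A_cap/A_ann.

v_ret/v_ext ≈ 1.14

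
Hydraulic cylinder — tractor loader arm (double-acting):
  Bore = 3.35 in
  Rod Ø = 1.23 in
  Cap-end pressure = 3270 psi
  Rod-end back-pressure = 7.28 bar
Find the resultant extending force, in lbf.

F ≈ 28000 lbf

Cap-side area A_cap = π/4 × (3.35 in)² = 8.814 in^2
Rod-side annular area A_ann = π/4 × (3.35² − 1.23²) = 7.626 in^2
Net thrust = P_cap·A_cap − P_rod·A_ann = 28820 lbf − 805.2 lbf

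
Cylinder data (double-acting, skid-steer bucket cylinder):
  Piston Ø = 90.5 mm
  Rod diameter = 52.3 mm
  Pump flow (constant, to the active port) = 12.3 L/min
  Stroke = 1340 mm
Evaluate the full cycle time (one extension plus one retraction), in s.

t ≈ 70.1 s

Cap-side area A_cap = π/4 × (90.5 mm)² = 6433 mm^2
Rod-side annular area A_ann = π/4 × (90.5² − 52.3²) = 4284 mm^2
t_ext = A_cap·L/Q = 42.05 s
t_ret = A_ann·L/Q = 28.00 s
t_cycle = t_ext + t_ret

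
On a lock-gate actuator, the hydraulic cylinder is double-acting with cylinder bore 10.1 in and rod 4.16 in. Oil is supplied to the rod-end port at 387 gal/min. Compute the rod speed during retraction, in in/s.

v ≈ 22.4 in/s

Rod-side annular area A_ann = π/4 × (10.1² − 4.16²) = 66.53 in^2
Flow into the rod-end port fills the annular volume.
v = Q / A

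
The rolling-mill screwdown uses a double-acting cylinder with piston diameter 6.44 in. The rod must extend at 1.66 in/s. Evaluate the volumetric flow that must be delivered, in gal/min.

Q ≈ 14.0 gal/min

Cap-side area A_cap = π/4 × (6.44 in)² = 32.57 in^2
Q = A × v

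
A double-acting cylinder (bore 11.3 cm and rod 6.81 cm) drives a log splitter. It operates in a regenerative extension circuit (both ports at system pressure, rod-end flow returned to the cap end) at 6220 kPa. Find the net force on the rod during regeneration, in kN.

F ≈ 22.7 kN

With equal pressure on both faces, forces on the annular region cancel; the net push is pressure × rod cross-section.
Rod cross-section A_rod = π/4 × (6.81 cm)² = 36.42 cm^2
F = P × A_rod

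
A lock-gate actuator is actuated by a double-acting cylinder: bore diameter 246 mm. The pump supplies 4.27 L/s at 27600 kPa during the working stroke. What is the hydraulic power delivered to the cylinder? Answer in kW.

W ≈ 118 kW

Hydraulic power = P × Q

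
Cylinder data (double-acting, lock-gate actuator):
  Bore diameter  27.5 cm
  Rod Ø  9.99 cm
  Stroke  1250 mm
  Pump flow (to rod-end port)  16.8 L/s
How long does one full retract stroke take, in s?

t ≈ 3.84 s

Rod-side annular area A_ann = π/4 × (27.5² − 9.99²) = 515.6 cm^2
Swept volume V = A × L; t = V / Q = A·L / Q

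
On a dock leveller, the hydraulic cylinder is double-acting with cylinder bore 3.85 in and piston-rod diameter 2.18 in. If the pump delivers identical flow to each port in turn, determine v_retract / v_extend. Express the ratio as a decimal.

Cap-side area A_cap = π/4 × (3.85 in)² = 11.64 in^2
Rod-side annular area A_ann = π/4 × (3.85² − 2.18²) = 7.909 in^2
For equal Q, v ∝ 1/A, so v_ret/v_ext = A_cap/A_ann.

v_ret/v_ext ≈ 1.47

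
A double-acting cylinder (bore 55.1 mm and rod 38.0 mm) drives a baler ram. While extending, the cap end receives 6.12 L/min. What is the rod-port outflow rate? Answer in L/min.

Q_out ≈ 3.21 L/min

Cap-side area A_cap = π/4 × (55.1 mm)² = 2384 mm^2
Rod-side annular area A_ann = π/4 × (55.1² − 38.0²) = 1250 mm^2
Piston speed v = Q_in/A_cap; rod-end outflow Q_out = v × A_ann = Q_in × A_ann/A_cap.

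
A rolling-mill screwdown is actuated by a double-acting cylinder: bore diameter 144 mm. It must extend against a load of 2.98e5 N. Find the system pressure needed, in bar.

P ≈ 183 bar

Cap-side area A_cap = π/4 × (144 mm)² = 16290 mm^2
P = F / A = 2.98e5 N / A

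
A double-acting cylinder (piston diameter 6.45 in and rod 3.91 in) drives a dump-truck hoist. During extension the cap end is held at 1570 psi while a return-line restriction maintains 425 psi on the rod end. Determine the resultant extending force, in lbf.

Cap-side area A_cap = π/4 × (6.45 in)² = 32.67 in^2
Rod-side annular area A_ann = π/4 × (6.45² − 3.91²) = 20.67 in^2
Net thrust = P_cap·A_cap − P_rod·A_ann = 51300 lbf − 8784 lbf

F ≈ 42500 lbf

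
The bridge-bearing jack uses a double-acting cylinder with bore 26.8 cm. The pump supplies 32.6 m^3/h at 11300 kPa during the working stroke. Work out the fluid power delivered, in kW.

Hydraulic power = P × Q

W ≈ 102 kW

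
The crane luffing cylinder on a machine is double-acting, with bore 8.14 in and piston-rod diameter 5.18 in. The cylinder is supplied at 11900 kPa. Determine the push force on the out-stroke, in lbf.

Cap-side area A_cap = π/4 × (8.14 in)² = 52.04 in^2
F = P × A_cap = 11900 kPa × A_cap

F ≈ 89800 lbf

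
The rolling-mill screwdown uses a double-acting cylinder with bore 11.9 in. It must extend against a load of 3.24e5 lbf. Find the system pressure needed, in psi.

P ≈ 2910 psi

Cap-side area A_cap = π/4 × (11.9 in)² = 111.2 in^2
P = F / A = 3.24e5 lbf / A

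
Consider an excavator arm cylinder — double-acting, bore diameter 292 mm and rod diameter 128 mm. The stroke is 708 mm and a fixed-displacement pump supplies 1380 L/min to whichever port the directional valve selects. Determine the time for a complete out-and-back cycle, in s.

t ≈ 3.73 s

Cap-side area A_cap = π/4 × (292 mm)² = 66970 mm^2
Rod-side annular area A_ann = π/4 × (292² − 128²) = 54100 mm^2
t_ext = A_cap·L/Q = 2.061 s
t_ret = A_ann·L/Q = 1.665 s
t_cycle = t_ext + t_ret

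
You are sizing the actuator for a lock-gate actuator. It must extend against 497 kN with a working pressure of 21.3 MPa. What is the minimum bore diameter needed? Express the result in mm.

Extension force acts on the full piston face: F = P × (π/4)D².
D = √(4F / (πP)) = √(4 × 497 kN / (π × 21.3 MPa))

D ≈ 172 mm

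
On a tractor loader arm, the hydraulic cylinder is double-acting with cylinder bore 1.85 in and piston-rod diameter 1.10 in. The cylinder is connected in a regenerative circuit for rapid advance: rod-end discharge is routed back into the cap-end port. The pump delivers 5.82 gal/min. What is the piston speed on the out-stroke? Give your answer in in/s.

In regeneration the rod-end outflow joins the pump flow into the cap end, so the net volume the pump must supply per unit advance equals the rod cross-section area.
Rod cross-section A_rod = π/4 × (1.10 in)² = 0.9503 in^2
v = Q_pump / A_rod

v ≈ 23.6 in/s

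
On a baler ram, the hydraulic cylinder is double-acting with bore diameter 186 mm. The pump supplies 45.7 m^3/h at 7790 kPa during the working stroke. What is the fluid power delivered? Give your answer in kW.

W ≈ 98.9 kW

Hydraulic power = P × Q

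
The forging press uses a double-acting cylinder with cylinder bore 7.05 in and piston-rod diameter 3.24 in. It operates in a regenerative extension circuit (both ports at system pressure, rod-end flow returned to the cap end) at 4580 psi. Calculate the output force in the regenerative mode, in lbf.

With equal pressure on both faces, forces on the annular region cancel; the net push is pressure × rod cross-section.
Rod cross-section A_rod = π/4 × (3.24 in)² = 8.245 in^2
F = P × A_rod

F ≈ 37800 lbf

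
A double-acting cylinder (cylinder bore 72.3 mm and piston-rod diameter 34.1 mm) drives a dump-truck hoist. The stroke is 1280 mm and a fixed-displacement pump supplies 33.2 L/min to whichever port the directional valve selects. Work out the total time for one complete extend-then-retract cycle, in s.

Cap-side area A_cap = π/4 × (72.3 mm)² = 4106 mm^2
Rod-side annular area A_ann = π/4 × (72.3² − 34.1²) = 3192 mm^2
t_ext = A_cap·L/Q = 9.497 s
t_ret = A_ann·L/Q = 7.384 s
t_cycle = t_ext + t_ret

t ≈ 16.9 s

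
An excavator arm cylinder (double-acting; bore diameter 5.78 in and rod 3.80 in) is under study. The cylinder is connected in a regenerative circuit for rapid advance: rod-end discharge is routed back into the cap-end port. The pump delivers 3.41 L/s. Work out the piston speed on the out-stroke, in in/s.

In regeneration the rod-end outflow joins the pump flow into the cap end, so the net volume the pump must supply per unit advance equals the rod cross-section area.
Rod cross-section A_rod = π/4 × (3.80 in)² = 11.34 in^2
v = Q_pump / A_rod

v ≈ 18.3 in/s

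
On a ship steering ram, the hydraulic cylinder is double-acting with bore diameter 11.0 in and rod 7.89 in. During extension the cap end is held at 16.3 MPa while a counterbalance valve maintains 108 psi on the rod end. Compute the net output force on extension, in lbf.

Cap-side area A_cap = π/4 × (11.0 in)² = 95.03 in^2
Rod-side annular area A_ann = π/4 × (11.0² − 7.89²) = 46.14 in^2
Net thrust = P_cap·A_cap − P_rod·A_ann = 2.247e5 lbf − 4983 lbf

F ≈ 2.20e5 lbf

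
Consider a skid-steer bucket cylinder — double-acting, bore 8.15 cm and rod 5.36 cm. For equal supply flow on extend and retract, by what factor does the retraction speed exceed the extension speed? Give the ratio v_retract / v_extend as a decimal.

Cap-side area A_cap = π/4 × (8.15 cm)² = 52.17 cm^2
Rod-side annular area A_ann = π/4 × (8.15² − 5.36²) = 29.60 cm^2
For equal Q, v ∝ 1/A, so v_ret/v_ext = A_cap/A_ann.

v_ret/v_ext ≈ 1.76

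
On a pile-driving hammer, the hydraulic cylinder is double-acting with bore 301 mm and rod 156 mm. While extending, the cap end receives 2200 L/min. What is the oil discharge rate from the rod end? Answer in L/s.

Cap-side area A_cap = π/4 × (301 mm)² = 71160 mm^2
Rod-side annular area A_ann = π/4 × (301² − 156²) = 52040 mm^2
Piston speed v = Q_in/A_cap; rod-end outflow Q_out = v × A_ann = Q_in × A_ann/A_cap.

Q_out ≈ 26.8 L/s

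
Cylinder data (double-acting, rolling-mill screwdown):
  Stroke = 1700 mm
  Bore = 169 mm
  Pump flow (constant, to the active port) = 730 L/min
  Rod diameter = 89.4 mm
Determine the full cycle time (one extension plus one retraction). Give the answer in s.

Cap-side area A_cap = π/4 × (169 mm)² = 22430 mm^2
Rod-side annular area A_ann = π/4 × (169² − 89.4²) = 16150 mm^2
t_ext = A_cap·L/Q = 3.134 s
t_ret = A_ann·L/Q = 2.257 s
t_cycle = t_ext + t_ret

t ≈ 5.39 s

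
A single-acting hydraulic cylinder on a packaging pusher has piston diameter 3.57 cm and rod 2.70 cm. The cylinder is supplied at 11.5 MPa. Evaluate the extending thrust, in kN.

Cap-side area A_cap = π/4 × (3.57 cm)² = 10.01 cm^2
F = P × A_cap = 11.5 MPa × A_cap

F ≈ 11.5 kN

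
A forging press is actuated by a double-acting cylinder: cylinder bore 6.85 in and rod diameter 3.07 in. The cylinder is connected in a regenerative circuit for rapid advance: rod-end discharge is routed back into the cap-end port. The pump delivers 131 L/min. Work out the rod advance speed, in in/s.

In regeneration the rod-end outflow joins the pump flow into the cap end, so the net volume the pump must supply per unit advance equals the rod cross-section area.
Rod cross-section A_rod = π/4 × (3.07 in)² = 7.402 in^2
v = Q_pump / A_rod

v ≈ 18.0 in/s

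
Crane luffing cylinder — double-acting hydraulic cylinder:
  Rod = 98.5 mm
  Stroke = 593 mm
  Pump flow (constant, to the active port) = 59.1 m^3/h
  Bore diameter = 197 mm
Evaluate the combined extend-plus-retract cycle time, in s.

t ≈ 1.93 s

Cap-side area A_cap = π/4 × (197 mm)² = 30480 mm^2
Rod-side annular area A_ann = π/4 × (197² − 98.5²) = 22860 mm^2
t_ext = A_cap·L/Q = 1.101 s
t_ret = A_ann·L/Q = 0.8258 s
t_cycle = t_ext + t_ret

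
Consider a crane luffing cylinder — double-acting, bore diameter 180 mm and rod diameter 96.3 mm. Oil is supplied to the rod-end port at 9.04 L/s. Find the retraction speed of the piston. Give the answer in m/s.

Rod-side annular area A_ann = π/4 × (180² − 96.3²) = 18160 mm^2
Flow into the rod-end port fills the annular volume.
v = Q / A

v ≈ 0.498 m/s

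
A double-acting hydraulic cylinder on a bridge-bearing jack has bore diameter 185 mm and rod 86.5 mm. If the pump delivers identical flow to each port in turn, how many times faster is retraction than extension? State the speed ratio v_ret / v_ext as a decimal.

v_ret/v_ext ≈ 1.28

Cap-side area A_cap = π/4 × (185 mm)² = 26880 mm^2
Rod-side annular area A_ann = π/4 × (185² − 86.5²) = 21000 mm^2
For equal Q, v ∝ 1/A, so v_ret/v_ext = A_cap/A_ann.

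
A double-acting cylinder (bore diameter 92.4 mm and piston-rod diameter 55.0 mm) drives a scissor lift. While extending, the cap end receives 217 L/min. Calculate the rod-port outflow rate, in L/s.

Cap-side area A_cap = π/4 × (92.4 mm)² = 6706 mm^2
Rod-side annular area A_ann = π/4 × (92.4² − 55.0²) = 4330 mm^2
Piston speed v = Q_in/A_cap; rod-end outflow Q_out = v × A_ann = Q_in × A_ann/A_cap.

Q_out ≈ 2.34 L/s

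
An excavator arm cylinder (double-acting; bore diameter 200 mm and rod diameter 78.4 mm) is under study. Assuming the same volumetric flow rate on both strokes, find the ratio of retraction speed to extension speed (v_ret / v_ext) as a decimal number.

Cap-side area A_cap = π/4 × (200 mm)² = 31420 mm^2
Rod-side annular area A_ann = π/4 × (200² − 78.4²) = 26590 mm^2
For equal Q, v ∝ 1/A, so v_ret/v_ext = A_cap/A_ann.

v_ret/v_ext ≈ 1.18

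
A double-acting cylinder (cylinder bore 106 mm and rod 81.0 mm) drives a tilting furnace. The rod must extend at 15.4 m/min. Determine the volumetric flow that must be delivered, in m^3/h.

Q ≈ 8.15 m^3/h

Cap-side area A_cap = π/4 × (106 mm)² = 8825 mm^2
Q = A × v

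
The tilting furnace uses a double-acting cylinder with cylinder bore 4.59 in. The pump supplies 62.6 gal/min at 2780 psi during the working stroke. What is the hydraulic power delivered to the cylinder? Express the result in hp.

Hydraulic power = P × Q

W ≈ 102 hp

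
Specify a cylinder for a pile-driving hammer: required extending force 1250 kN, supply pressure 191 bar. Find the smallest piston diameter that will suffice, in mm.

D ≈ 289 mm

Extension force acts on the full piston face: F = P × (π/4)D².
D = √(4F / (πP)) = √(4 × 1250 kN / (π × 191 bar))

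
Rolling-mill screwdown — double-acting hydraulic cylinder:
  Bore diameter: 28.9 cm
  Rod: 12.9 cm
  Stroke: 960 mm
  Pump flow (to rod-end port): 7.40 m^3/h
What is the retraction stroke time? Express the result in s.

Rod-side annular area A_ann = π/4 × (28.9² − 12.9²) = 525.3 cm^2
Swept volume V = A × L; t = V / Q = A·L / Q

t ≈ 24.5 s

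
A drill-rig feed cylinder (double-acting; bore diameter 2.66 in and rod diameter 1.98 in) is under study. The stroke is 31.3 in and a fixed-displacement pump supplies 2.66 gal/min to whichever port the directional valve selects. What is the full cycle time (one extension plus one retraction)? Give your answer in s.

t ≈ 24.6 s

Cap-side area A_cap = π/4 × (2.66 in)² = 5.557 in^2
Rod-side annular area A_ann = π/4 × (2.66² − 1.98²) = 2.478 in^2
t_ext = A_cap·L/Q = 16.98 s
t_ret = A_ann·L/Q = 7.574 s
t_cycle = t_ext + t_ret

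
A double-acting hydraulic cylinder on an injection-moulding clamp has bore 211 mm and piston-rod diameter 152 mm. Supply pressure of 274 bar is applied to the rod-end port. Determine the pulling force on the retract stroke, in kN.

F ≈ 461 kN

Rod-side annular area A_ann = π/4 × (211² − 152²) = 16820 mm^2
On retraction the pressure acts on the annular area (bore minus rod).
F = P × A_ann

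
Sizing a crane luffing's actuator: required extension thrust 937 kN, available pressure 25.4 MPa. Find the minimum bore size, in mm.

D ≈ 217 mm

Extension force acts on the full piston face: F = P × (π/4)D².
D = √(4F / (πP)) = √(4 × 937 kN / (π × 25.4 MPa))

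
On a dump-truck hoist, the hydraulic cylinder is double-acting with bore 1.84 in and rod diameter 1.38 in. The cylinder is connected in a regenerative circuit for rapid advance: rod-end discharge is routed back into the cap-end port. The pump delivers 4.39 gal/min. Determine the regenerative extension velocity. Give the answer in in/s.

In regeneration the rod-end outflow joins the pump flow into the cap end, so the net volume the pump must supply per unit advance equals the rod cross-section area.
Rod cross-section A_rod = π/4 × (1.38 in)² = 1.496 in^2
v = Q_pump / A_rod

v ≈ 11.3 in/s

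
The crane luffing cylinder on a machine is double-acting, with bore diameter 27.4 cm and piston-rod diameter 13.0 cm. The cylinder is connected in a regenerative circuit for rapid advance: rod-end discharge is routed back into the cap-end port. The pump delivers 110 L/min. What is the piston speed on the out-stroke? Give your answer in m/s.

In regeneration the rod-end outflow joins the pump flow into the cap end, so the net volume the pump must supply per unit advance equals the rod cross-section area.
Rod cross-section A_rod = π/4 × (13.0 cm)² = 132.7 cm^2
v = Q_pump / A_rod

v ≈ 0.138 m/s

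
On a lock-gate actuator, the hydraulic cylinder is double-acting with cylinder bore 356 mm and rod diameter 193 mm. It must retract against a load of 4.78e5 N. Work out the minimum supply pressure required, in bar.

P ≈ 68.0 bar

Rod-side annular area A_ann = π/4 × (356² − 193²) = 70280 mm^2
Retraction: pressure acts on the annular area.
P = F / A = 4.78e5 N / A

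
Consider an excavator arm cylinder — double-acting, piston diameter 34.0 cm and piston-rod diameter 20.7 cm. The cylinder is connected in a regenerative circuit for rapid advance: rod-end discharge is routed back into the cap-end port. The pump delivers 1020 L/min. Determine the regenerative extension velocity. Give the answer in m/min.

v ≈ 30.3 m/min

In regeneration the rod-end outflow joins the pump flow into the cap end, so the net volume the pump must supply per unit advance equals the rod cross-section area.
Rod cross-section A_rod = π/4 × (20.7 cm)² = 336.5 cm^2
v = Q_pump / A_rod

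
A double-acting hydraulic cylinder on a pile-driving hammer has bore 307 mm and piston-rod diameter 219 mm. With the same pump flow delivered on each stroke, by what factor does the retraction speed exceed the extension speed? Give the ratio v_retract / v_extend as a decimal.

Cap-side area A_cap = π/4 × (307 mm)² = 74020 mm^2
Rod-side annular area A_ann = π/4 × (307² − 219²) = 36350 mm^2
For equal Q, v ∝ 1/A, so v_ret/v_ext = A_cap/A_ann.

v_ret/v_ext ≈ 2.04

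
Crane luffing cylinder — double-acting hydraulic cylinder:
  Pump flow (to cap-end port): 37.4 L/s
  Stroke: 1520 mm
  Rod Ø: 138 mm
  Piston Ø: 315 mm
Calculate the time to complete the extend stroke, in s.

t ≈ 3.17 s

Cap-side area A_cap = π/4 × (315 mm)² = 77930 mm^2
Swept volume V = A × L; t = V / Q = A·L / Q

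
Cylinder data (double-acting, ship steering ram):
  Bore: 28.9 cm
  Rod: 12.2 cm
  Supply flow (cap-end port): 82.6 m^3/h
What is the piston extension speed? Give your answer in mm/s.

v ≈ 350 mm/s

Cap-side area A_cap = π/4 × (28.9 cm)² = 656.0 cm^2
v = Q / A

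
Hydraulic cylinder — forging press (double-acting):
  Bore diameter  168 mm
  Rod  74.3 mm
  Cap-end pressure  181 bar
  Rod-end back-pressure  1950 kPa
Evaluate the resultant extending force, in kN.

Cap-side area A_cap = π/4 × (168 mm)² = 22170 mm^2
Rod-side annular area A_ann = π/4 × (168² − 74.3²) = 17830 mm^2
Net thrust = P_cap·A_cap − P_rod·A_ann = 401.2 kN − 34.77 kN

F ≈ 366 kN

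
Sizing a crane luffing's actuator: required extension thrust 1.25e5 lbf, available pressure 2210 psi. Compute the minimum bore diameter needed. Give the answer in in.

Extension force acts on the full piston face: F = P × (π/4)D².
D = √(4F / (πP)) = √(4 × 1.25e5 lbf / (π × 2210 psi))

D ≈ 8.49 in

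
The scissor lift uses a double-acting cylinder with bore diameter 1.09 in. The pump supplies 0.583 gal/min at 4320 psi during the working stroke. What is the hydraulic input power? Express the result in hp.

W ≈ 1.47 hp

Hydraulic power = P × Q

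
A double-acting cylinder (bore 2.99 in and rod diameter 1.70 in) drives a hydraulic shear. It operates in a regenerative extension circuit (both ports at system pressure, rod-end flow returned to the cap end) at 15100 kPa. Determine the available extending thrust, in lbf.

F ≈ 4970 lbf

With equal pressure on both faces, forces on the annular region cancel; the net push is pressure × rod cross-section.
Rod cross-section A_rod = π/4 × (1.70 in)² = 2.270 in^2
F = P × A_rod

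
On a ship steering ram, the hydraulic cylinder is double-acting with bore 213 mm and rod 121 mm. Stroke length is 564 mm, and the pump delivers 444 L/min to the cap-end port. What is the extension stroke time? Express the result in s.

Cap-side area A_cap = π/4 × (213 mm)² = 35630 mm^2
Swept volume V = A × L; t = V / Q = A·L / Q

t ≈ 2.72 s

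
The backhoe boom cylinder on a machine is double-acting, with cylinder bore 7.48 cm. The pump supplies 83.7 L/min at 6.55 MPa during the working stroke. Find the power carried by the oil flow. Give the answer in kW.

W ≈ 9.14 kW

Hydraulic power = P × Q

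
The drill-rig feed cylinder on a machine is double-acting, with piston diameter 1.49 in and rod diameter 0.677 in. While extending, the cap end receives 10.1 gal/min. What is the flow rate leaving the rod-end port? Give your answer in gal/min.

Q_out ≈ 8.01 gal/min

Cap-side area A_cap = π/4 × (1.49 in)² = 1.744 in^2
Rod-side annular area A_ann = π/4 × (1.49² − 0.677²) = 1.384 in^2
Piston speed v = Q_in/A_cap; rod-end outflow Q_out = v × A_ann = Q_in × A_ann/A_cap.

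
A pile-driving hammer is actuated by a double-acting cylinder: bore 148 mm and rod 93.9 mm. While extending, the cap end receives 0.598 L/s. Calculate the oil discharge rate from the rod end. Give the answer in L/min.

Q_out ≈ 21.4 L/min

Cap-side area A_cap = π/4 × (148 mm)² = 17200 mm^2
Rod-side annular area A_ann = π/4 × (148² − 93.9²) = 10280 mm^2
Piston speed v = Q_in/A_cap; rod-end outflow Q_out = v × A_ann = Q_in × A_ann/A_cap.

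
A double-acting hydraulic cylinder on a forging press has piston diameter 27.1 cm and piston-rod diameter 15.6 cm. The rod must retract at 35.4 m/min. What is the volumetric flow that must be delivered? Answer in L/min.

Rod-side annular area A_ann = π/4 × (27.1² − 15.6²) = 385.7 cm^2
Q = A × v

Q ≈ 1370 L/min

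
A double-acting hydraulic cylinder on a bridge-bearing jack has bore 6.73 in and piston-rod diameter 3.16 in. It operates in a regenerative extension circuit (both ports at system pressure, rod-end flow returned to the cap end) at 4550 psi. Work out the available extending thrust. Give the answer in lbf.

F ≈ 35700 lbf

With equal pressure on both faces, forces on the annular region cancel; the net push is pressure × rod cross-section.
Rod cross-section A_rod = π/4 × (3.16 in)² = 7.843 in^2
F = P × A_rod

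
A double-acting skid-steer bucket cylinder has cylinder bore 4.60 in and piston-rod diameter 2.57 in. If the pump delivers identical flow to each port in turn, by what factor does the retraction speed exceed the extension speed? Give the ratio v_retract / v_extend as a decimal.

v_ret/v_ext ≈ 1.45

Cap-side area A_cap = π/4 × (4.60 in)² = 16.62 in^2
Rod-side annular area A_ann = π/4 × (4.60² − 2.57²) = 11.43 in^2
For equal Q, v ∝ 1/A, so v_ret/v_ext = A_cap/A_ann.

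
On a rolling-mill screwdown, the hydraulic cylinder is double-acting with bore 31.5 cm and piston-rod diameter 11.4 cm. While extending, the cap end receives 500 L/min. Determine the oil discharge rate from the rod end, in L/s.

Q_out ≈ 7.24 L/s

Cap-side area A_cap = π/4 × (31.5 cm)² = 779.3 cm^2
Rod-side annular area A_ann = π/4 × (31.5² − 11.4²) = 677.2 cm^2
Piston speed v = Q_in/A_cap; rod-end outflow Q_out = v × A_ann = Q_in × A_ann/A_cap.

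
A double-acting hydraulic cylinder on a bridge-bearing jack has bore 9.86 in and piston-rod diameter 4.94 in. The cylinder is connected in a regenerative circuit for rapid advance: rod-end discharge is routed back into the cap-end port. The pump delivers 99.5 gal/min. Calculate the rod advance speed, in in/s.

In regeneration the rod-end outflow joins the pump flow into the cap end, so the net volume the pump must supply per unit advance equals the rod cross-section area.
Rod cross-section A_rod = π/4 × (4.94 in)² = 19.17 in^2
v = Q_pump / A_rod

v ≈ 20.0 in/s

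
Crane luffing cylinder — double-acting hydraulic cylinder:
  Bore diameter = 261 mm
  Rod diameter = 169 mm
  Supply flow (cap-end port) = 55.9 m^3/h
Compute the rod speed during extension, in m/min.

Cap-side area A_cap = π/4 × (261 mm)² = 53500 mm^2
v = Q / A

v ≈ 17.4 m/min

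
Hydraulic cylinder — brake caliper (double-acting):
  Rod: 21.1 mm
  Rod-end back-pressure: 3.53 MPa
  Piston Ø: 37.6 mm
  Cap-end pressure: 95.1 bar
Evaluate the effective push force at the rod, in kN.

F ≈ 7.87 kN

Cap-side area A_cap = π/4 × (37.6 mm)² = 1110 mm^2
Rod-side annular area A_ann = π/4 × (37.6² − 21.1²) = 760.7 mm^2
Net thrust = P_cap·A_cap − P_rod·A_ann = 10.56 kN − 2.685 kN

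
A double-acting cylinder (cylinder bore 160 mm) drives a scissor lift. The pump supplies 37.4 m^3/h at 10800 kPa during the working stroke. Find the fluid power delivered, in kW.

W ≈ 112 kW

Hydraulic power = P × Q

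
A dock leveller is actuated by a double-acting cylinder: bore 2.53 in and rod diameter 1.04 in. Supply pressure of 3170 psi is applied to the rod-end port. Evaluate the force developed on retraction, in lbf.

F ≈ 13200 lbf

Rod-side annular area A_ann = π/4 × (2.53² − 1.04²) = 4.178 in^2
On retraction the pressure acts on the annular area (bore minus rod).
F = P × A_ann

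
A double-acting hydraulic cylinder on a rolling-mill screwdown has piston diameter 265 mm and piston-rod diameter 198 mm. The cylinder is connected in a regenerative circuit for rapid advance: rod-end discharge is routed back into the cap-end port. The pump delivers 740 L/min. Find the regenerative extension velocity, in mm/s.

In regeneration the rod-end outflow joins the pump flow into the cap end, so the net volume the pump must supply per unit advance equals the rod cross-section area.
Rod cross-section A_rod = π/4 × (198 mm)² = 30790 mm^2
v = Q_pump / A_rod

v ≈ 401 mm/s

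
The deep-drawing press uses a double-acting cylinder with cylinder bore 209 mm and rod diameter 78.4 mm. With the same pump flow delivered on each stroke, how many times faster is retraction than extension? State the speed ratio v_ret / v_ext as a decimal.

Cap-side area A_cap = π/4 × (209 mm)² = 34310 mm^2
Rod-side annular area A_ann = π/4 × (209² − 78.4²) = 29480 mm^2
For equal Q, v ∝ 1/A, so v_ret/v_ext = A_cap/A_ann.

v_ret/v_ext ≈ 1.16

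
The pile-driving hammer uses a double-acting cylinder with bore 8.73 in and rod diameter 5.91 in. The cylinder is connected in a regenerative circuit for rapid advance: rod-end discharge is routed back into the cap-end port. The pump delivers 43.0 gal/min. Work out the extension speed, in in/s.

v ≈ 6.03 in/s

In regeneration the rod-end outflow joins the pump flow into the cap end, so the net volume the pump must supply per unit advance equals the rod cross-section area.
Rod cross-section A_rod = π/4 × (5.91 in)² = 27.43 in^2
v = Q_pump / A_rod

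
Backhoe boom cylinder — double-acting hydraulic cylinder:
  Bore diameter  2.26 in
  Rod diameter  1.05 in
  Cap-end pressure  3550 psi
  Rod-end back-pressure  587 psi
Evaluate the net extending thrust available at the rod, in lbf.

Cap-side area A_cap = π/4 × (2.26 in)² = 4.011 in^2
Rod-side annular area A_ann = π/4 × (2.26² − 1.05²) = 3.146 in^2
Net thrust = P_cap·A_cap − P_rod·A_ann = 14240 lbf − 1846 lbf

F ≈ 12400 lbf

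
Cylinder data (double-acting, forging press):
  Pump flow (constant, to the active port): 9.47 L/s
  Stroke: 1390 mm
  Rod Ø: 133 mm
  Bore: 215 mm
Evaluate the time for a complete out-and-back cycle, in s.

Cap-side area A_cap = π/4 × (215 mm)² = 36310 mm^2
Rod-side annular area A_ann = π/4 × (215² − 133²) = 22410 mm^2
t_ext = A_cap·L/Q = 5.329 s
t_ret = A_ann·L/Q = 3.290 s
t_cycle = t_ext + t_ret

t ≈ 8.62 s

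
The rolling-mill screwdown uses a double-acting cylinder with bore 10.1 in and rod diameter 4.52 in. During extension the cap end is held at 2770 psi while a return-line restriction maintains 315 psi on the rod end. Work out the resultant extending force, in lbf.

F ≈ 2.02e5 lbf

Cap-side area A_cap = π/4 × (10.1 in)² = 80.12 in^2
Rod-side annular area A_ann = π/4 × (10.1² − 4.52²) = 64.07 in^2
Net thrust = P_cap·A_cap − P_rod·A_ann = 2.219e5 lbf − 20180 lbf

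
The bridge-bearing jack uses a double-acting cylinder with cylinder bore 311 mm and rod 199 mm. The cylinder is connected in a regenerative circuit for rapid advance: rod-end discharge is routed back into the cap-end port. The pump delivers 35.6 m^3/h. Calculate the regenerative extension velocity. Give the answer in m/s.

In regeneration the rod-end outflow joins the pump flow into the cap end, so the net volume the pump must supply per unit advance equals the rod cross-section area.
Rod cross-section A_rod = π/4 × (199 mm)² = 31100 mm^2
v = Q_pump / A_rod

v ≈ 0.318 m/s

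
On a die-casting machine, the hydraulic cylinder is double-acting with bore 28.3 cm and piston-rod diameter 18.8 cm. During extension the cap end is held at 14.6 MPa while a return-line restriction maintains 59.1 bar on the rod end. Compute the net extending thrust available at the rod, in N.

F ≈ 7.11e5 N

Cap-side area A_cap = π/4 × (28.3 cm)² = 629.0 cm^2
Rod-side annular area A_ann = π/4 × (28.3² − 18.8²) = 351.4 cm^2
Net thrust = P_cap·A_cap − P_rod·A_ann = 9.184e5 N − 2.077e5 N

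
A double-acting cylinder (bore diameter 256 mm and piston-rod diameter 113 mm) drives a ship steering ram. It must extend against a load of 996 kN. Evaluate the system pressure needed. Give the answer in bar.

Cap-side area A_cap = π/4 × (256 mm)² = 51470 mm^2
P = F / A = 996 kN / A

P ≈ 194 bar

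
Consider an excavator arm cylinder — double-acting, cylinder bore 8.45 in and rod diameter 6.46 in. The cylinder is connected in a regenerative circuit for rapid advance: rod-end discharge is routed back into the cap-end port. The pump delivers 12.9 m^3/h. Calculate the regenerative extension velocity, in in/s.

v ≈ 6.67 in/s

In regeneration the rod-end outflow joins the pump flow into the cap end, so the net volume the pump must supply per unit advance equals the rod cross-section area.
Rod cross-section A_rod = π/4 × (6.46 in)² = 32.78 in^2
v = Q_pump / A_rod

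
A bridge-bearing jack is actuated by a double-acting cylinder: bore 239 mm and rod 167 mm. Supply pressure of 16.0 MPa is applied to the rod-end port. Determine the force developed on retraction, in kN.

Rod-side annular area A_ann = π/4 × (239² − 167²) = 22960 mm^2
On retraction the pressure acts on the annular area (bore minus rod).
F = P × A_ann

F ≈ 367 kN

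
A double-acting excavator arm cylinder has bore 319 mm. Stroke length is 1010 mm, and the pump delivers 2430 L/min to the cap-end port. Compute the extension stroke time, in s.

Cap-side area A_cap = π/4 × (319 mm)² = 79920 mm^2
Swept volume V = A × L; t = V / Q = A·L / Q

t ≈ 1.99 s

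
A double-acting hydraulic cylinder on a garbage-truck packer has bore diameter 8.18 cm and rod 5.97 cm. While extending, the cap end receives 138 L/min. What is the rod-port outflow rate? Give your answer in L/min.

Cap-side area A_cap = π/4 × (8.18 cm)² = 52.55 cm^2
Rod-side annular area A_ann = π/4 × (8.18² − 5.97²) = 24.56 cm^2
Piston speed v = Q_in/A_cap; rod-end outflow Q_out = v × A_ann = Q_in × A_ann/A_cap.

Q_out ≈ 64.5 L/min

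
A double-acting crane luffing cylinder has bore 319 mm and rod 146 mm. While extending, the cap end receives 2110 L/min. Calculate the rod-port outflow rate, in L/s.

Cap-side area A_cap = π/4 × (319 mm)² = 79920 mm^2
Rod-side annular area A_ann = π/4 × (319² − 146²) = 63180 mm^2
Piston speed v = Q_in/A_cap; rod-end outflow Q_out = v × A_ann = Q_in × A_ann/A_cap.

Q_out ≈ 27.8 L/s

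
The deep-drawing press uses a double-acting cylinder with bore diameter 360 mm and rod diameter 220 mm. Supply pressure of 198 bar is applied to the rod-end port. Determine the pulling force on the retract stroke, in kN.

F ≈ 1260 kN

Rod-side annular area A_ann = π/4 × (360² − 220²) = 63770 mm^2
On retraction the pressure acts on the annular area (bore minus rod).
F = P × A_ann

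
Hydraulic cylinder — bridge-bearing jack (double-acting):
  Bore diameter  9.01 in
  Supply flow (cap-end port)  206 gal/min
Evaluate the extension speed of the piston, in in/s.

Cap-side area A_cap = π/4 × (9.01 in)² = 63.76 in^2
v = Q / A

v ≈ 12.4 in/s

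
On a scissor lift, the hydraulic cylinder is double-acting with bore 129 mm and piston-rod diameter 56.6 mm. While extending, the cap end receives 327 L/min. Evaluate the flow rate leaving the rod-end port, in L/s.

Cap-side area A_cap = π/4 × (129 mm)² = 13070 mm^2
Rod-side annular area A_ann = π/4 × (129² − 56.6²) = 10550 mm^2
Piston speed v = Q_in/A_cap; rod-end outflow Q_out = v × A_ann = Q_in × A_ann/A_cap.

Q_out ≈ 4.40 L/s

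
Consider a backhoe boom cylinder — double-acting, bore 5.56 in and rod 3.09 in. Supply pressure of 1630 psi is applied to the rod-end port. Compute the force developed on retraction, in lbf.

F ≈ 27400 lbf

Rod-side annular area A_ann = π/4 × (5.56² − 3.09²) = 16.78 in^2
On retraction the pressure acts on the annular area (bore minus rod).
F = P × A_ann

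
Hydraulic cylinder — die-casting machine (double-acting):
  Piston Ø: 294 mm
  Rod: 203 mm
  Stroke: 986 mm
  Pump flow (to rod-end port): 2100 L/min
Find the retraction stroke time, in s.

t ≈ 1.00 s

Rod-side annular area A_ann = π/4 × (294² − 203²) = 35520 mm^2
Swept volume V = A × L; t = V / Q = A·L / Q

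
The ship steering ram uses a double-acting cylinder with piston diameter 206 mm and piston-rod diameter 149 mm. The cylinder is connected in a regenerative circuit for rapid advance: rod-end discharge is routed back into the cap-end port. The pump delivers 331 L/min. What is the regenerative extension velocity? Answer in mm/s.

v ≈ 316 mm/s

In regeneration the rod-end outflow joins the pump flow into the cap end, so the net volume the pump must supply per unit advance equals the rod cross-section area.
Rod cross-section A_rod = π/4 × (149 mm)² = 17440 mm^2
v = Q_pump / A_rod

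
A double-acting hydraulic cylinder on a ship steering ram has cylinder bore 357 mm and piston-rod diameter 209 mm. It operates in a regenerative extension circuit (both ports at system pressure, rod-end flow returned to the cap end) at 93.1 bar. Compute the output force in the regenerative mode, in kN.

F ≈ 319 kN

With equal pressure on both faces, forces on the annular region cancel; the net push is pressure × rod cross-section.
Rod cross-section A_rod = π/4 × (209 mm)² = 34310 mm^2
F = P × A_rod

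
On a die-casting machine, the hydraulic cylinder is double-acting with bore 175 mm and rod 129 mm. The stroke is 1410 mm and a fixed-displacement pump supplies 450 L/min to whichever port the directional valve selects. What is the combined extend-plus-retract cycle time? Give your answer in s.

t ≈ 6.59 s

Cap-side area A_cap = π/4 × (175 mm)² = 24050 mm^2
Rod-side annular area A_ann = π/4 × (175² − 129²) = 10980 mm^2
t_ext = A_cap·L/Q = 4.522 s
t_ret = A_ann·L/Q = 2.065 s
t_cycle = t_ext + t_ret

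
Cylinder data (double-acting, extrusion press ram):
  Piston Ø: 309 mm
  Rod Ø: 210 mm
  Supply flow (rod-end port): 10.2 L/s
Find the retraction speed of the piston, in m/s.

v ≈ 0.253 m/s

Rod-side annular area A_ann = π/4 × (309² − 210²) = 40350 mm^2
Flow into the rod-end port fills the annular volume.
v = Q / A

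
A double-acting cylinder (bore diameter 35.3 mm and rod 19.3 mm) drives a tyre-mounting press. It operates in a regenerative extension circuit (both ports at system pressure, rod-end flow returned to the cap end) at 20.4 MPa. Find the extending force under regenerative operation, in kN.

With equal pressure on both faces, forces on the annular region cancel; the net push is pressure × rod cross-section.
Rod cross-section A_rod = π/4 × (19.3 mm)² = 292.6 mm^2
F = P × A_rod

F ≈ 5.97 kN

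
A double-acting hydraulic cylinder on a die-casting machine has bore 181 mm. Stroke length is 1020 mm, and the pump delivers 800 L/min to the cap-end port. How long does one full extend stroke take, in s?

t ≈ 1.97 s

Cap-side area A_cap = π/4 × (181 mm)² = 25730 mm^2
Swept volume V = A × L; t = V / Q = A·L / Q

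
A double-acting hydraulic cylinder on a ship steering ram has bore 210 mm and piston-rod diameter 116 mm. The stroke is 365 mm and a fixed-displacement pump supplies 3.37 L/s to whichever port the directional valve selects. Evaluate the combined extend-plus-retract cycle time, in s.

Cap-side area A_cap = π/4 × (210 mm)² = 34640 mm^2
Rod-side annular area A_ann = π/4 × (210² − 116²) = 24070 mm^2
t_ext = A_cap·L/Q = 3.751 s
t_ret = A_ann·L/Q = 2.607 s
t_cycle = t_ext + t_ret

t ≈ 6.36 s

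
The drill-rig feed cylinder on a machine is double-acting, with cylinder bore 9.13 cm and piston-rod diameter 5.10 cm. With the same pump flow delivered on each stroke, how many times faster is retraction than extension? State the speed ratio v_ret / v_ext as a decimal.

v_ret/v_ext ≈ 1.45

Cap-side area A_cap = π/4 × (9.13 cm)² = 65.47 cm^2
Rod-side annular area A_ann = π/4 × (9.13² − 5.10²) = 45.04 cm^2
For equal Q, v ∝ 1/A, so v_ret/v_ext = A_cap/A_ann.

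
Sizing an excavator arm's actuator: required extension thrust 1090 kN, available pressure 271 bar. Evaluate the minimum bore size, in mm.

D ≈ 226 mm

Extension force acts on the full piston face: F = P × (π/4)D².
D = √(4F / (πP)) = √(4 × 1090 kN / (π × 271 bar))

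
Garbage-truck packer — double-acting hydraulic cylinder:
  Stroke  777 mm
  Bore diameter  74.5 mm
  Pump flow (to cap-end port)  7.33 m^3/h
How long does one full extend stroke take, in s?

Cap-side area A_cap = π/4 × (74.5 mm)² = 4359 mm^2
Swept volume V = A × L; t = V / Q = A·L / Q

t ≈ 1.66 s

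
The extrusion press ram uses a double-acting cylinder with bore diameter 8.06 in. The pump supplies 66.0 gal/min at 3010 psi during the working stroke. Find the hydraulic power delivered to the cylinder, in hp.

W ≈ 116 hp

Hydraulic power = P × Q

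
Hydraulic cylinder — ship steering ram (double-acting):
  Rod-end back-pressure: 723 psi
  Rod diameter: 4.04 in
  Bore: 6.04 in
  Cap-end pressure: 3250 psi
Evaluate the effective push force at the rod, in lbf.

F ≈ 81700 lbf

Cap-side area A_cap = π/4 × (6.04 in)² = 28.65 in^2
Rod-side annular area A_ann = π/4 × (6.04² − 4.04²) = 15.83 in^2
Net thrust = P_cap·A_cap − P_rod·A_ann = 93120 lbf − 11450 lbf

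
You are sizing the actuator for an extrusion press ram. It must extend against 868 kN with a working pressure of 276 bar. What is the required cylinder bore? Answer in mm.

D ≈ 200 mm

Extension force acts on the full piston face: F = P × (π/4)D².
D = √(4F / (πP)) = √(4 × 868 kN / (π × 276 bar))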